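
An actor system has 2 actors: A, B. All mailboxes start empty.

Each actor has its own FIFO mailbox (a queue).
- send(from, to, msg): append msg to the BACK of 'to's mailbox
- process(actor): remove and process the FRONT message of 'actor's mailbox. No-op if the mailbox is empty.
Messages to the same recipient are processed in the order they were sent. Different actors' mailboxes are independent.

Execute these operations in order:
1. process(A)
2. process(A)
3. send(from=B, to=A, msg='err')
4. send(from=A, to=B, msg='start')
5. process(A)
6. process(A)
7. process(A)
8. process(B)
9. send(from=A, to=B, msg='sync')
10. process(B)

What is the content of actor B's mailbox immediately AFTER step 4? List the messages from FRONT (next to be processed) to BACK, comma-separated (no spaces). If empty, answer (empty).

After 1 (process(A)): A:[] B:[]
After 2 (process(A)): A:[] B:[]
After 3 (send(from=B, to=A, msg='err')): A:[err] B:[]
After 4 (send(from=A, to=B, msg='start')): A:[err] B:[start]

start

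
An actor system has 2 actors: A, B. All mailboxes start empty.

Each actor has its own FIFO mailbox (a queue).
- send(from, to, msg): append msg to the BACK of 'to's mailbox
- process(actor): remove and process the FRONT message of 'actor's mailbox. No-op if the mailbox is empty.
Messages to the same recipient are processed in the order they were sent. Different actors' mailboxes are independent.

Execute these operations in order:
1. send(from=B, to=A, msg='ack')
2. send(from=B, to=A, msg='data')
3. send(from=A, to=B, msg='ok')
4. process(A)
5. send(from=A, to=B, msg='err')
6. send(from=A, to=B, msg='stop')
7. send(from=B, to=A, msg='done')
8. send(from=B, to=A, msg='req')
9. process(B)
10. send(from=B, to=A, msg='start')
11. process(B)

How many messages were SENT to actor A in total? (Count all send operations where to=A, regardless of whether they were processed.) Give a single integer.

After 1 (send(from=B, to=A, msg='ack')): A:[ack] B:[]
After 2 (send(from=B, to=A, msg='data')): A:[ack,data] B:[]
After 3 (send(from=A, to=B, msg='ok')): A:[ack,data] B:[ok]
After 4 (process(A)): A:[data] B:[ok]
After 5 (send(from=A, to=B, msg='err')): A:[data] B:[ok,err]
After 6 (send(from=A, to=B, msg='stop')): A:[data] B:[ok,err,stop]
After 7 (send(from=B, to=A, msg='done')): A:[data,done] B:[ok,err,stop]
After 8 (send(from=B, to=A, msg='req')): A:[data,done,req] B:[ok,err,stop]
After 9 (process(B)): A:[data,done,req] B:[err,stop]
After 10 (send(from=B, to=A, msg='start')): A:[data,done,req,start] B:[err,stop]
After 11 (process(B)): A:[data,done,req,start] B:[stop]

Answer: 5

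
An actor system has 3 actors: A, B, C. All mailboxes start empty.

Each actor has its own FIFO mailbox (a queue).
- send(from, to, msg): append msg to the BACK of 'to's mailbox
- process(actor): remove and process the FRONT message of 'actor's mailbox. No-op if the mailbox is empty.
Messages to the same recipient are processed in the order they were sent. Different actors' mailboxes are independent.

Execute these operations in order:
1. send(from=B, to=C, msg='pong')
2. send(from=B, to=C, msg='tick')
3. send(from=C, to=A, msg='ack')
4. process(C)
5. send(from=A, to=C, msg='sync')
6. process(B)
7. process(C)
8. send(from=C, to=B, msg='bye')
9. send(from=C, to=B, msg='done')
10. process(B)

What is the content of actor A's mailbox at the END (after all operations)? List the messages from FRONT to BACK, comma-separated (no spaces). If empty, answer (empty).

Answer: ack

Derivation:
After 1 (send(from=B, to=C, msg='pong')): A:[] B:[] C:[pong]
After 2 (send(from=B, to=C, msg='tick')): A:[] B:[] C:[pong,tick]
After 3 (send(from=C, to=A, msg='ack')): A:[ack] B:[] C:[pong,tick]
After 4 (process(C)): A:[ack] B:[] C:[tick]
After 5 (send(from=A, to=C, msg='sync')): A:[ack] B:[] C:[tick,sync]
After 6 (process(B)): A:[ack] B:[] C:[tick,sync]
After 7 (process(C)): A:[ack] B:[] C:[sync]
After 8 (send(from=C, to=B, msg='bye')): A:[ack] B:[bye] C:[sync]
After 9 (send(from=C, to=B, msg='done')): A:[ack] B:[bye,done] C:[sync]
After 10 (process(B)): A:[ack] B:[done] C:[sync]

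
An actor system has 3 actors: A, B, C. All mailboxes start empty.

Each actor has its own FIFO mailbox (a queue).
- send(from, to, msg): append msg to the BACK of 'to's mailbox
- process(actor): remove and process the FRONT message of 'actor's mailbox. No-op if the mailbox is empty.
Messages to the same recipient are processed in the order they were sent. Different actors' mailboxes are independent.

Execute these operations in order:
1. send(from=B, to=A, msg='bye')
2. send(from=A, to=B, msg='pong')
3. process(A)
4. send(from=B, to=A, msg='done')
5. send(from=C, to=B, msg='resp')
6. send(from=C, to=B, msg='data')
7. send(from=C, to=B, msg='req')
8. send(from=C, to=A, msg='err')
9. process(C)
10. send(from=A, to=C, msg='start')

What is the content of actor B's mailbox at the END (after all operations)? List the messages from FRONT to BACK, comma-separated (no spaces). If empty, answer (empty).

After 1 (send(from=B, to=A, msg='bye')): A:[bye] B:[] C:[]
After 2 (send(from=A, to=B, msg='pong')): A:[bye] B:[pong] C:[]
After 3 (process(A)): A:[] B:[pong] C:[]
After 4 (send(from=B, to=A, msg='done')): A:[done] B:[pong] C:[]
After 5 (send(from=C, to=B, msg='resp')): A:[done] B:[pong,resp] C:[]
After 6 (send(from=C, to=B, msg='data')): A:[done] B:[pong,resp,data] C:[]
After 7 (send(from=C, to=B, msg='req')): A:[done] B:[pong,resp,data,req] C:[]
After 8 (send(from=C, to=A, msg='err')): A:[done,err] B:[pong,resp,data,req] C:[]
After 9 (process(C)): A:[done,err] B:[pong,resp,data,req] C:[]
After 10 (send(from=A, to=C, msg='start')): A:[done,err] B:[pong,resp,data,req] C:[start]

Answer: pong,resp,data,req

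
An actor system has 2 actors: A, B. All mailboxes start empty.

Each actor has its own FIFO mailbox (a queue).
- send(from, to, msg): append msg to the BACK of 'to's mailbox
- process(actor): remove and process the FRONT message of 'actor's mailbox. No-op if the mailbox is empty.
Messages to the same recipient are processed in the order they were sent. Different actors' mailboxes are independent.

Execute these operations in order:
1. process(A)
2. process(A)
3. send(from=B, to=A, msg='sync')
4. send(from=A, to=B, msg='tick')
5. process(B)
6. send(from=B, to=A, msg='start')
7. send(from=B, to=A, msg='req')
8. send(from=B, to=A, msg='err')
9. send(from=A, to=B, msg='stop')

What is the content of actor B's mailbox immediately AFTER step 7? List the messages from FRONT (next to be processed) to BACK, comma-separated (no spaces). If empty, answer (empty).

After 1 (process(A)): A:[] B:[]
After 2 (process(A)): A:[] B:[]
After 3 (send(from=B, to=A, msg='sync')): A:[sync] B:[]
After 4 (send(from=A, to=B, msg='tick')): A:[sync] B:[tick]
After 5 (process(B)): A:[sync] B:[]
After 6 (send(from=B, to=A, msg='start')): A:[sync,start] B:[]
After 7 (send(from=B, to=A, msg='req')): A:[sync,start,req] B:[]

(empty)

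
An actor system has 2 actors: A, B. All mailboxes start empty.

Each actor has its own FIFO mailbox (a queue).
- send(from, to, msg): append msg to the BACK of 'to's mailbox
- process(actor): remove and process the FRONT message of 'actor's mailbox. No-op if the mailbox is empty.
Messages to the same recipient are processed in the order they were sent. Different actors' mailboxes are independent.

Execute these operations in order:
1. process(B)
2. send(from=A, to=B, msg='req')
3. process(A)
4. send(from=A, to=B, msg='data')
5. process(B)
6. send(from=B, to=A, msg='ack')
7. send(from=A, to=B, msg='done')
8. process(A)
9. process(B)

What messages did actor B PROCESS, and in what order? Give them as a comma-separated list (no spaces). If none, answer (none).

After 1 (process(B)): A:[] B:[]
After 2 (send(from=A, to=B, msg='req')): A:[] B:[req]
After 3 (process(A)): A:[] B:[req]
After 4 (send(from=A, to=B, msg='data')): A:[] B:[req,data]
After 5 (process(B)): A:[] B:[data]
After 6 (send(from=B, to=A, msg='ack')): A:[ack] B:[data]
After 7 (send(from=A, to=B, msg='done')): A:[ack] B:[data,done]
After 8 (process(A)): A:[] B:[data,done]
After 9 (process(B)): A:[] B:[done]

Answer: req,data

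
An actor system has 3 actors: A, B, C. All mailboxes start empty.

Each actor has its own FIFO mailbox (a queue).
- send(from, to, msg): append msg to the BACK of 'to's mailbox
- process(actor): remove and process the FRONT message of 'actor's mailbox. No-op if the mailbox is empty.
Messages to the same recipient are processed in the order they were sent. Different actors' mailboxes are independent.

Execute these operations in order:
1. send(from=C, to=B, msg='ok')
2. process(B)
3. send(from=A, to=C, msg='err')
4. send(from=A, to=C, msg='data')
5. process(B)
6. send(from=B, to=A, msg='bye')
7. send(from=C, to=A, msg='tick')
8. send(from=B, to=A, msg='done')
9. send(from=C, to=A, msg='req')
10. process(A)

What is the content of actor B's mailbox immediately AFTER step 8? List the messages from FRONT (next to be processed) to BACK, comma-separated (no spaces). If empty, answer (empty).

After 1 (send(from=C, to=B, msg='ok')): A:[] B:[ok] C:[]
After 2 (process(B)): A:[] B:[] C:[]
After 3 (send(from=A, to=C, msg='err')): A:[] B:[] C:[err]
After 4 (send(from=A, to=C, msg='data')): A:[] B:[] C:[err,data]
After 5 (process(B)): A:[] B:[] C:[err,data]
After 6 (send(from=B, to=A, msg='bye')): A:[bye] B:[] C:[err,data]
After 7 (send(from=C, to=A, msg='tick')): A:[bye,tick] B:[] C:[err,data]
After 8 (send(from=B, to=A, msg='done')): A:[bye,tick,done] B:[] C:[err,data]

(empty)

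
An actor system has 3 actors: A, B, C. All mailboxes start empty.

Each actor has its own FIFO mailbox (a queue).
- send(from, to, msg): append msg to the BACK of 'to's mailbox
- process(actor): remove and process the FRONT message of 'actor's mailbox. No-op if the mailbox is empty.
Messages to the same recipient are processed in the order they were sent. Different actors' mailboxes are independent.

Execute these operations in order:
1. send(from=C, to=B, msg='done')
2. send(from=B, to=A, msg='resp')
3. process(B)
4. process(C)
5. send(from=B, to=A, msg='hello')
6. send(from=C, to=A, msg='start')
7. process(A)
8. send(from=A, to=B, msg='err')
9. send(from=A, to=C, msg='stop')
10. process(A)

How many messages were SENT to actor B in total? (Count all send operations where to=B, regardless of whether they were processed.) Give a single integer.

Answer: 2

Derivation:
After 1 (send(from=C, to=B, msg='done')): A:[] B:[done] C:[]
After 2 (send(from=B, to=A, msg='resp')): A:[resp] B:[done] C:[]
After 3 (process(B)): A:[resp] B:[] C:[]
After 4 (process(C)): A:[resp] B:[] C:[]
After 5 (send(from=B, to=A, msg='hello')): A:[resp,hello] B:[] C:[]
After 6 (send(from=C, to=A, msg='start')): A:[resp,hello,start] B:[] C:[]
After 7 (process(A)): A:[hello,start] B:[] C:[]
After 8 (send(from=A, to=B, msg='err')): A:[hello,start] B:[err] C:[]
After 9 (send(from=A, to=C, msg='stop')): A:[hello,start] B:[err] C:[stop]
After 10 (process(A)): A:[start] B:[err] C:[stop]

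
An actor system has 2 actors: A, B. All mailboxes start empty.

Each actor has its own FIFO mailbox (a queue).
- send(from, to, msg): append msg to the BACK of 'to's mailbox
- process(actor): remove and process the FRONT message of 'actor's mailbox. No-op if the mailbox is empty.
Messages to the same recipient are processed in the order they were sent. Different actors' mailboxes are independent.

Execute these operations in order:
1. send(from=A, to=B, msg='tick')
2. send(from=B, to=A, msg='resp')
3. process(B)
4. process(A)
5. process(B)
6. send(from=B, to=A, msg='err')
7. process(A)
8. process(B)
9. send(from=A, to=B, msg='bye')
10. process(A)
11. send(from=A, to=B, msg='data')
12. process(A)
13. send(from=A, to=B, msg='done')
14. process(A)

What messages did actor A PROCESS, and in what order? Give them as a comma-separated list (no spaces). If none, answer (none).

After 1 (send(from=A, to=B, msg='tick')): A:[] B:[tick]
After 2 (send(from=B, to=A, msg='resp')): A:[resp] B:[tick]
After 3 (process(B)): A:[resp] B:[]
After 4 (process(A)): A:[] B:[]
After 5 (process(B)): A:[] B:[]
After 6 (send(from=B, to=A, msg='err')): A:[err] B:[]
After 7 (process(A)): A:[] B:[]
After 8 (process(B)): A:[] B:[]
After 9 (send(from=A, to=B, msg='bye')): A:[] B:[bye]
After 10 (process(A)): A:[] B:[bye]
After 11 (send(from=A, to=B, msg='data')): A:[] B:[bye,data]
After 12 (process(A)): A:[] B:[bye,data]
After 13 (send(from=A, to=B, msg='done')): A:[] B:[bye,data,done]
After 14 (process(A)): A:[] B:[bye,data,done]

Answer: resp,err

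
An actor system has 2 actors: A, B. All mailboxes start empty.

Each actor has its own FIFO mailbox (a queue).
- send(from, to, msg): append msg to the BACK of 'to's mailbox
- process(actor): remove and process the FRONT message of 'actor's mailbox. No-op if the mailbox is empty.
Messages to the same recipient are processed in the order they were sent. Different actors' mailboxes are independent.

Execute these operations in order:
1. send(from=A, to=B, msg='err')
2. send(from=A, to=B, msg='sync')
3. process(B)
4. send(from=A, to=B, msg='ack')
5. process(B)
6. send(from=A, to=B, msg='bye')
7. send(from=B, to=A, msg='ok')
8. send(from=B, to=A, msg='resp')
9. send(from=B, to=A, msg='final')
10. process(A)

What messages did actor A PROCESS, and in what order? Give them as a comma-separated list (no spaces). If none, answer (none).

After 1 (send(from=A, to=B, msg='err')): A:[] B:[err]
After 2 (send(from=A, to=B, msg='sync')): A:[] B:[err,sync]
After 3 (process(B)): A:[] B:[sync]
After 4 (send(from=A, to=B, msg='ack')): A:[] B:[sync,ack]
After 5 (process(B)): A:[] B:[ack]
After 6 (send(from=A, to=B, msg='bye')): A:[] B:[ack,bye]
After 7 (send(from=B, to=A, msg='ok')): A:[ok] B:[ack,bye]
After 8 (send(from=B, to=A, msg='resp')): A:[ok,resp] B:[ack,bye]
After 9 (send(from=B, to=A, msg='final')): A:[ok,resp,final] B:[ack,bye]
After 10 (process(A)): A:[resp,final] B:[ack,bye]

Answer: ok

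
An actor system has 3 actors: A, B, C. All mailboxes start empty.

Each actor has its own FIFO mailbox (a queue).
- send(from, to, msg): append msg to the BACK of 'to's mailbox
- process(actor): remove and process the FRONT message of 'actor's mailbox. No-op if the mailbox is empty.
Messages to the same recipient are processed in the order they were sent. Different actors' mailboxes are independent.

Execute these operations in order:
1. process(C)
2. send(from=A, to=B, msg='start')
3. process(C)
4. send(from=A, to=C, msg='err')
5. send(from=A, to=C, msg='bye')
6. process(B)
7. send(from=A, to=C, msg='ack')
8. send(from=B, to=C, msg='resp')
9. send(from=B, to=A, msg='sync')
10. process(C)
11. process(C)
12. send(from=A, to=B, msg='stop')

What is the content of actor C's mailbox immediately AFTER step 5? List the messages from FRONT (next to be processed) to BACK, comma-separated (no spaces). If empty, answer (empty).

After 1 (process(C)): A:[] B:[] C:[]
After 2 (send(from=A, to=B, msg='start')): A:[] B:[start] C:[]
After 3 (process(C)): A:[] B:[start] C:[]
After 4 (send(from=A, to=C, msg='err')): A:[] B:[start] C:[err]
After 5 (send(from=A, to=C, msg='bye')): A:[] B:[start] C:[err,bye]

err,bye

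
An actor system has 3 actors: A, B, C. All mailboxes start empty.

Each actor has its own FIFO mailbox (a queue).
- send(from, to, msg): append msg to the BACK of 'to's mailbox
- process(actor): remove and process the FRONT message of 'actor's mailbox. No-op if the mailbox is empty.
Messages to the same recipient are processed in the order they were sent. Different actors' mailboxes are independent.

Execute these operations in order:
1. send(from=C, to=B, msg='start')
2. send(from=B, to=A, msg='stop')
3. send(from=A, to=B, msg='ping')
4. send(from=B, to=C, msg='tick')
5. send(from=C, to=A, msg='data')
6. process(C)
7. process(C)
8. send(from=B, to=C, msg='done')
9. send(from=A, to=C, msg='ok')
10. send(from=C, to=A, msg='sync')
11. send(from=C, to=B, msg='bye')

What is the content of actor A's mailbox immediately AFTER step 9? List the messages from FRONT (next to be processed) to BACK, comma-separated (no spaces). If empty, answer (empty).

After 1 (send(from=C, to=B, msg='start')): A:[] B:[start] C:[]
After 2 (send(from=B, to=A, msg='stop')): A:[stop] B:[start] C:[]
After 3 (send(from=A, to=B, msg='ping')): A:[stop] B:[start,ping] C:[]
After 4 (send(from=B, to=C, msg='tick')): A:[stop] B:[start,ping] C:[tick]
After 5 (send(from=C, to=A, msg='data')): A:[stop,data] B:[start,ping] C:[tick]
After 6 (process(C)): A:[stop,data] B:[start,ping] C:[]
After 7 (process(C)): A:[stop,data] B:[start,ping] C:[]
After 8 (send(from=B, to=C, msg='done')): A:[stop,data] B:[start,ping] C:[done]
After 9 (send(from=A, to=C, msg='ok')): A:[stop,data] B:[start,ping] C:[done,ok]

stop,data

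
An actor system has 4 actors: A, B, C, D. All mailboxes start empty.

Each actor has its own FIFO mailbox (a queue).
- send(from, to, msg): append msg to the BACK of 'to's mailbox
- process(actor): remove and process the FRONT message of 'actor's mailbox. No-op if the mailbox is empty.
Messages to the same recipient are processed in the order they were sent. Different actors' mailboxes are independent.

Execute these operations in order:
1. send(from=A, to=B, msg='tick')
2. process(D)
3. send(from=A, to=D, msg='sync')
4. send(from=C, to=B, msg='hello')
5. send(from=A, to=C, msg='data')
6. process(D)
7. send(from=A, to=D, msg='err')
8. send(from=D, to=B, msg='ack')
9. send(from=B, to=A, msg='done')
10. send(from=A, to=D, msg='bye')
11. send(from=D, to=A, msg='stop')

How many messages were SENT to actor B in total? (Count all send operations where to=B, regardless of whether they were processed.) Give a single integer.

After 1 (send(from=A, to=B, msg='tick')): A:[] B:[tick] C:[] D:[]
After 2 (process(D)): A:[] B:[tick] C:[] D:[]
After 3 (send(from=A, to=D, msg='sync')): A:[] B:[tick] C:[] D:[sync]
After 4 (send(from=C, to=B, msg='hello')): A:[] B:[tick,hello] C:[] D:[sync]
After 5 (send(from=A, to=C, msg='data')): A:[] B:[tick,hello] C:[data] D:[sync]
After 6 (process(D)): A:[] B:[tick,hello] C:[data] D:[]
After 7 (send(from=A, to=D, msg='err')): A:[] B:[tick,hello] C:[data] D:[err]
After 8 (send(from=D, to=B, msg='ack')): A:[] B:[tick,hello,ack] C:[data] D:[err]
After 9 (send(from=B, to=A, msg='done')): A:[done] B:[tick,hello,ack] C:[data] D:[err]
After 10 (send(from=A, to=D, msg='bye')): A:[done] B:[tick,hello,ack] C:[data] D:[err,bye]
After 11 (send(from=D, to=A, msg='stop')): A:[done,stop] B:[tick,hello,ack] C:[data] D:[err,bye]

Answer: 3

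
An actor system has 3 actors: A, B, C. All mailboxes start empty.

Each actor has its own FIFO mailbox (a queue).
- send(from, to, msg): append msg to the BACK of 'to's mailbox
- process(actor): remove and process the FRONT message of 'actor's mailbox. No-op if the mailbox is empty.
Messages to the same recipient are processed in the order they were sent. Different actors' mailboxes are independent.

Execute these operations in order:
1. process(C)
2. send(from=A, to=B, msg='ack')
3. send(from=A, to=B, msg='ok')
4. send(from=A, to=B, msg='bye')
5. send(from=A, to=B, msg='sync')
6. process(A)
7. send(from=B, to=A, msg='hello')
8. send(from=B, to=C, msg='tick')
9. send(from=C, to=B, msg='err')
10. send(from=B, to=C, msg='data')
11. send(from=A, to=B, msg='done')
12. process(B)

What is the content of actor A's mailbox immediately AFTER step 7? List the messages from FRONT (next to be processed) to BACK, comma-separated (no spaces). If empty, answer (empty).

After 1 (process(C)): A:[] B:[] C:[]
After 2 (send(from=A, to=B, msg='ack')): A:[] B:[ack] C:[]
After 3 (send(from=A, to=B, msg='ok')): A:[] B:[ack,ok] C:[]
After 4 (send(from=A, to=B, msg='bye')): A:[] B:[ack,ok,bye] C:[]
After 5 (send(from=A, to=B, msg='sync')): A:[] B:[ack,ok,bye,sync] C:[]
After 6 (process(A)): A:[] B:[ack,ok,bye,sync] C:[]
After 7 (send(from=B, to=A, msg='hello')): A:[hello] B:[ack,ok,bye,sync] C:[]

hello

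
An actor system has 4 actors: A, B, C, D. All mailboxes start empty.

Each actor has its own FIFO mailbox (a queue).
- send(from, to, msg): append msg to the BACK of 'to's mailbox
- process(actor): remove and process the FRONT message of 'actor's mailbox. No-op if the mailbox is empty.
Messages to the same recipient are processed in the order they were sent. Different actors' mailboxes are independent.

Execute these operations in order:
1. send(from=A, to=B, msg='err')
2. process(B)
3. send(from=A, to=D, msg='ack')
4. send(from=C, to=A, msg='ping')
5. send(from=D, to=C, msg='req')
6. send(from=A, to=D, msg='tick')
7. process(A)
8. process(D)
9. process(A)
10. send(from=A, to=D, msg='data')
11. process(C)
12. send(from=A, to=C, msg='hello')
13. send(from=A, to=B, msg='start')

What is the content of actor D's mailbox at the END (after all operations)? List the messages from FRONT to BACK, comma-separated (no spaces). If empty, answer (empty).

After 1 (send(from=A, to=B, msg='err')): A:[] B:[err] C:[] D:[]
After 2 (process(B)): A:[] B:[] C:[] D:[]
After 3 (send(from=A, to=D, msg='ack')): A:[] B:[] C:[] D:[ack]
After 4 (send(from=C, to=A, msg='ping')): A:[ping] B:[] C:[] D:[ack]
After 5 (send(from=D, to=C, msg='req')): A:[ping] B:[] C:[req] D:[ack]
After 6 (send(from=A, to=D, msg='tick')): A:[ping] B:[] C:[req] D:[ack,tick]
After 7 (process(A)): A:[] B:[] C:[req] D:[ack,tick]
After 8 (process(D)): A:[] B:[] C:[req] D:[tick]
After 9 (process(A)): A:[] B:[] C:[req] D:[tick]
After 10 (send(from=A, to=D, msg='data')): A:[] B:[] C:[req] D:[tick,data]
After 11 (process(C)): A:[] B:[] C:[] D:[tick,data]
After 12 (send(from=A, to=C, msg='hello')): A:[] B:[] C:[hello] D:[tick,data]
After 13 (send(from=A, to=B, msg='start')): A:[] B:[start] C:[hello] D:[tick,data]

Answer: tick,data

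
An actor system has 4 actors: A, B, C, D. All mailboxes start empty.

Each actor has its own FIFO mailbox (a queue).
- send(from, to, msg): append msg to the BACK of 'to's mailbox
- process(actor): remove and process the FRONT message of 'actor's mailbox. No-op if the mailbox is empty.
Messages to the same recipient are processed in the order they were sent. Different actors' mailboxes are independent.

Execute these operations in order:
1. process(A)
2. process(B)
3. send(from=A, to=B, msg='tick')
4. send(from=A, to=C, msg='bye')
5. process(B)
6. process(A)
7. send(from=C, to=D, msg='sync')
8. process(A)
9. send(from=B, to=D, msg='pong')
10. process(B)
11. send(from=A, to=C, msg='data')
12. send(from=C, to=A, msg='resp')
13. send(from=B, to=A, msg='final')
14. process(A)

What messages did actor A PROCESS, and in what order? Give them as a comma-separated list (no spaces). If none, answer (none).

Answer: resp

Derivation:
After 1 (process(A)): A:[] B:[] C:[] D:[]
After 2 (process(B)): A:[] B:[] C:[] D:[]
After 3 (send(from=A, to=B, msg='tick')): A:[] B:[tick] C:[] D:[]
After 4 (send(from=A, to=C, msg='bye')): A:[] B:[tick] C:[bye] D:[]
After 5 (process(B)): A:[] B:[] C:[bye] D:[]
After 6 (process(A)): A:[] B:[] C:[bye] D:[]
After 7 (send(from=C, to=D, msg='sync')): A:[] B:[] C:[bye] D:[sync]
After 8 (process(A)): A:[] B:[] C:[bye] D:[sync]
After 9 (send(from=B, to=D, msg='pong')): A:[] B:[] C:[bye] D:[sync,pong]
After 10 (process(B)): A:[] B:[] C:[bye] D:[sync,pong]
After 11 (send(from=A, to=C, msg='data')): A:[] B:[] C:[bye,data] D:[sync,pong]
After 12 (send(from=C, to=A, msg='resp')): A:[resp] B:[] C:[bye,data] D:[sync,pong]
After 13 (send(from=B, to=A, msg='final')): A:[resp,final] B:[] C:[bye,data] D:[sync,pong]
After 14 (process(A)): A:[final] B:[] C:[bye,data] D:[sync,pong]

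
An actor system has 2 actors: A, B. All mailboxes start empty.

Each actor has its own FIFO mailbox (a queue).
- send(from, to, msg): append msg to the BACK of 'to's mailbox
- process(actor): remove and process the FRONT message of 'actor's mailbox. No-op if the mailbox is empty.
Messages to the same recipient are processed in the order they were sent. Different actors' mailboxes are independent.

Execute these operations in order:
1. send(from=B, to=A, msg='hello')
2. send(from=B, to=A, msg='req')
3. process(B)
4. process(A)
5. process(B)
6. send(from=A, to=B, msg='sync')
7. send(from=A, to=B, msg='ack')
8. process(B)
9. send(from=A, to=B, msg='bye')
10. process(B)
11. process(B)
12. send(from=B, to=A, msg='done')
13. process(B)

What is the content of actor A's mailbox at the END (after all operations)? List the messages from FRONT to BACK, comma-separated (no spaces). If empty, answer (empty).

Answer: req,done

Derivation:
After 1 (send(from=B, to=A, msg='hello')): A:[hello] B:[]
After 2 (send(from=B, to=A, msg='req')): A:[hello,req] B:[]
After 3 (process(B)): A:[hello,req] B:[]
After 4 (process(A)): A:[req] B:[]
After 5 (process(B)): A:[req] B:[]
After 6 (send(from=A, to=B, msg='sync')): A:[req] B:[sync]
After 7 (send(from=A, to=B, msg='ack')): A:[req] B:[sync,ack]
After 8 (process(B)): A:[req] B:[ack]
After 9 (send(from=A, to=B, msg='bye')): A:[req] B:[ack,bye]
After 10 (process(B)): A:[req] B:[bye]
After 11 (process(B)): A:[req] B:[]
After 12 (send(from=B, to=A, msg='done')): A:[req,done] B:[]
After 13 (process(B)): A:[req,done] B:[]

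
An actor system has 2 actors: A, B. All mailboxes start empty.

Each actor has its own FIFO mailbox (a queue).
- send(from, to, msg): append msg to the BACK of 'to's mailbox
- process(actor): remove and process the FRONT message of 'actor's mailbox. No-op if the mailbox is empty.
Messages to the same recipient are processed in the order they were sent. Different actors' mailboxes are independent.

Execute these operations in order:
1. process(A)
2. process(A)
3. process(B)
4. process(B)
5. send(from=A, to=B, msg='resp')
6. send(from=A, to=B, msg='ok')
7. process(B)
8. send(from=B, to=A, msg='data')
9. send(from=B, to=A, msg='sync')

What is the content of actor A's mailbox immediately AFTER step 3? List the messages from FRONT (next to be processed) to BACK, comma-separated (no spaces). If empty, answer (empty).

After 1 (process(A)): A:[] B:[]
After 2 (process(A)): A:[] B:[]
After 3 (process(B)): A:[] B:[]

(empty)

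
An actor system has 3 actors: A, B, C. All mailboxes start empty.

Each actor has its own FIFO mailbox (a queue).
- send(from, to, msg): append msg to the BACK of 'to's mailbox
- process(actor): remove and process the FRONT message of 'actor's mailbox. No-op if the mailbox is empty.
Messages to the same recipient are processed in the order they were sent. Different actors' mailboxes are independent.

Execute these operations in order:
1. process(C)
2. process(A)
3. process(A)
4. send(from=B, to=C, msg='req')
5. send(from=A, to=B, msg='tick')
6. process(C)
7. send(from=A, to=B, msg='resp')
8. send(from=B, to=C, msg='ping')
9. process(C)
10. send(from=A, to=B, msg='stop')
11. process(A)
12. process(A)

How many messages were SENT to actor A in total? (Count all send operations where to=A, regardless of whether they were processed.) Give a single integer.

After 1 (process(C)): A:[] B:[] C:[]
After 2 (process(A)): A:[] B:[] C:[]
After 3 (process(A)): A:[] B:[] C:[]
After 4 (send(from=B, to=C, msg='req')): A:[] B:[] C:[req]
After 5 (send(from=A, to=B, msg='tick')): A:[] B:[tick] C:[req]
After 6 (process(C)): A:[] B:[tick] C:[]
After 7 (send(from=A, to=B, msg='resp')): A:[] B:[tick,resp] C:[]
After 8 (send(from=B, to=C, msg='ping')): A:[] B:[tick,resp] C:[ping]
After 9 (process(C)): A:[] B:[tick,resp] C:[]
After 10 (send(from=A, to=B, msg='stop')): A:[] B:[tick,resp,stop] C:[]
After 11 (process(A)): A:[] B:[tick,resp,stop] C:[]
After 12 (process(A)): A:[] B:[tick,resp,stop] C:[]

Answer: 0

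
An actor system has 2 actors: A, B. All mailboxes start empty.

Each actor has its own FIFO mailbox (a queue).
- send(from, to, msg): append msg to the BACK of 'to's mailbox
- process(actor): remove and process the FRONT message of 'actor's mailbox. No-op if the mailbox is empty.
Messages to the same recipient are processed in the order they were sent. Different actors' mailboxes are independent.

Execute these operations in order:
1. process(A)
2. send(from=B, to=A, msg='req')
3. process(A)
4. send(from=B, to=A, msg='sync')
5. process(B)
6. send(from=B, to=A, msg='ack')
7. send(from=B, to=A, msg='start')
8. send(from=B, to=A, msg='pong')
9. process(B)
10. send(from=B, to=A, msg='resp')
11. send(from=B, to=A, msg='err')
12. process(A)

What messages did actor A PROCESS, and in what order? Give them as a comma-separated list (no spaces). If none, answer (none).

After 1 (process(A)): A:[] B:[]
After 2 (send(from=B, to=A, msg='req')): A:[req] B:[]
After 3 (process(A)): A:[] B:[]
After 4 (send(from=B, to=A, msg='sync')): A:[sync] B:[]
After 5 (process(B)): A:[sync] B:[]
After 6 (send(from=B, to=A, msg='ack')): A:[sync,ack] B:[]
After 7 (send(from=B, to=A, msg='start')): A:[sync,ack,start] B:[]
After 8 (send(from=B, to=A, msg='pong')): A:[sync,ack,start,pong] B:[]
After 9 (process(B)): A:[sync,ack,start,pong] B:[]
After 10 (send(from=B, to=A, msg='resp')): A:[sync,ack,start,pong,resp] B:[]
After 11 (send(from=B, to=A, msg='err')): A:[sync,ack,start,pong,resp,err] B:[]
After 12 (process(A)): A:[ack,start,pong,resp,err] B:[]

Answer: req,sync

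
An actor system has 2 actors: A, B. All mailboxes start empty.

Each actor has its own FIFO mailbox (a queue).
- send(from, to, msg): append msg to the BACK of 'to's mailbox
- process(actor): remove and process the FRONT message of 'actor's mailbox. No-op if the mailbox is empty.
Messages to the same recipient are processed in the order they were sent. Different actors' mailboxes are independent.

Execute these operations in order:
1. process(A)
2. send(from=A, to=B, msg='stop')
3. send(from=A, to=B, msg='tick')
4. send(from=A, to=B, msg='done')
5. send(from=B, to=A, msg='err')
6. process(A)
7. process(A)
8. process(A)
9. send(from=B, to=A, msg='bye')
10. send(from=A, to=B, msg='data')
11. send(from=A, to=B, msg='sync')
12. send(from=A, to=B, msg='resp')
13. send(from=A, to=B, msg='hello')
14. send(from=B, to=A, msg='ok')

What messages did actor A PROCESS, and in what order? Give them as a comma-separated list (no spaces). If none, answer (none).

After 1 (process(A)): A:[] B:[]
After 2 (send(from=A, to=B, msg='stop')): A:[] B:[stop]
After 3 (send(from=A, to=B, msg='tick')): A:[] B:[stop,tick]
After 4 (send(from=A, to=B, msg='done')): A:[] B:[stop,tick,done]
After 5 (send(from=B, to=A, msg='err')): A:[err] B:[stop,tick,done]
After 6 (process(A)): A:[] B:[stop,tick,done]
After 7 (process(A)): A:[] B:[stop,tick,done]
After 8 (process(A)): A:[] B:[stop,tick,done]
After 9 (send(from=B, to=A, msg='bye')): A:[bye] B:[stop,tick,done]
After 10 (send(from=A, to=B, msg='data')): A:[bye] B:[stop,tick,done,data]
After 11 (send(from=A, to=B, msg='sync')): A:[bye] B:[stop,tick,done,data,sync]
After 12 (send(from=A, to=B, msg='resp')): A:[bye] B:[stop,tick,done,data,sync,resp]
After 13 (send(from=A, to=B, msg='hello')): A:[bye] B:[stop,tick,done,data,sync,resp,hello]
After 14 (send(from=B, to=A, msg='ok')): A:[bye,ok] B:[stop,tick,done,data,sync,resp,hello]

Answer: err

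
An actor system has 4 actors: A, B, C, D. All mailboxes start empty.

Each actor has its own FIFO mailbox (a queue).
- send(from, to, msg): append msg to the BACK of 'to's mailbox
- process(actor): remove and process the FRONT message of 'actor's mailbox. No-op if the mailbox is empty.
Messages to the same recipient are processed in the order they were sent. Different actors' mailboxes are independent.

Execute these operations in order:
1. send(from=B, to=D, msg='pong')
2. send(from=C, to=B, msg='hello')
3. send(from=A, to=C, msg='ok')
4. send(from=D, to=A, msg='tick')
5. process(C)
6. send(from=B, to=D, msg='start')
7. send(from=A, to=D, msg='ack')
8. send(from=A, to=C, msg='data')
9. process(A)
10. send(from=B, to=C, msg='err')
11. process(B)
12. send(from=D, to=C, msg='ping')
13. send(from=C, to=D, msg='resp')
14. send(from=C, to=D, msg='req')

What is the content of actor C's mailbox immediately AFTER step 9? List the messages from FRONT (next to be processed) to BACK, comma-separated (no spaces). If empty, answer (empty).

After 1 (send(from=B, to=D, msg='pong')): A:[] B:[] C:[] D:[pong]
After 2 (send(from=C, to=B, msg='hello')): A:[] B:[hello] C:[] D:[pong]
After 3 (send(from=A, to=C, msg='ok')): A:[] B:[hello] C:[ok] D:[pong]
After 4 (send(from=D, to=A, msg='tick')): A:[tick] B:[hello] C:[ok] D:[pong]
After 5 (process(C)): A:[tick] B:[hello] C:[] D:[pong]
After 6 (send(from=B, to=D, msg='start')): A:[tick] B:[hello] C:[] D:[pong,start]
After 7 (send(from=A, to=D, msg='ack')): A:[tick] B:[hello] C:[] D:[pong,start,ack]
After 8 (send(from=A, to=C, msg='data')): A:[tick] B:[hello] C:[data] D:[pong,start,ack]
After 9 (process(A)): A:[] B:[hello] C:[data] D:[pong,start,ack]

data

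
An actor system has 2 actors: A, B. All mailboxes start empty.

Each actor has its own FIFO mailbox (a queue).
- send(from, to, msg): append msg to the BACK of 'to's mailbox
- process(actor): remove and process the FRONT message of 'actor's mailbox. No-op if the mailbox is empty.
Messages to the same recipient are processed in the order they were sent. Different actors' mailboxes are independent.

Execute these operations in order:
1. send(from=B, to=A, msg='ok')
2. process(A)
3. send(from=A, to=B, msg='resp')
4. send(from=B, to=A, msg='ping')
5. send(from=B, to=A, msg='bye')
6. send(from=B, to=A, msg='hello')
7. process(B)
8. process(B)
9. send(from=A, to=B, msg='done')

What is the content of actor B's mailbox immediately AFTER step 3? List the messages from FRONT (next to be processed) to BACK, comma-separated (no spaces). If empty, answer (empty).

After 1 (send(from=B, to=A, msg='ok')): A:[ok] B:[]
After 2 (process(A)): A:[] B:[]
After 3 (send(from=A, to=B, msg='resp')): A:[] B:[resp]

resp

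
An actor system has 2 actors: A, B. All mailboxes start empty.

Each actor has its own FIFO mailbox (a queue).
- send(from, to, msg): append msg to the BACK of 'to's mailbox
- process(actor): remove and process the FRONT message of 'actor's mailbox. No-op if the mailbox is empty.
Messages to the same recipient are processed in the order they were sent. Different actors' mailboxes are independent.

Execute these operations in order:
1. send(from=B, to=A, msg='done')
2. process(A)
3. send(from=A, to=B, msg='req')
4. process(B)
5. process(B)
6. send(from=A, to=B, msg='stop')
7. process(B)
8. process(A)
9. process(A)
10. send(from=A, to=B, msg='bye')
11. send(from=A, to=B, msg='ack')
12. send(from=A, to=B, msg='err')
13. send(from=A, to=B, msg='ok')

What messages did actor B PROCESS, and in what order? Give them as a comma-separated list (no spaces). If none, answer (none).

Answer: req,stop

Derivation:
After 1 (send(from=B, to=A, msg='done')): A:[done] B:[]
After 2 (process(A)): A:[] B:[]
After 3 (send(from=A, to=B, msg='req')): A:[] B:[req]
After 4 (process(B)): A:[] B:[]
After 5 (process(B)): A:[] B:[]
After 6 (send(from=A, to=B, msg='stop')): A:[] B:[stop]
After 7 (process(B)): A:[] B:[]
After 8 (process(A)): A:[] B:[]
After 9 (process(A)): A:[] B:[]
After 10 (send(from=A, to=B, msg='bye')): A:[] B:[bye]
After 11 (send(from=A, to=B, msg='ack')): A:[] B:[bye,ack]
After 12 (send(from=A, to=B, msg='err')): A:[] B:[bye,ack,err]
After 13 (send(from=A, to=B, msg='ok')): A:[] B:[bye,ack,err,ok]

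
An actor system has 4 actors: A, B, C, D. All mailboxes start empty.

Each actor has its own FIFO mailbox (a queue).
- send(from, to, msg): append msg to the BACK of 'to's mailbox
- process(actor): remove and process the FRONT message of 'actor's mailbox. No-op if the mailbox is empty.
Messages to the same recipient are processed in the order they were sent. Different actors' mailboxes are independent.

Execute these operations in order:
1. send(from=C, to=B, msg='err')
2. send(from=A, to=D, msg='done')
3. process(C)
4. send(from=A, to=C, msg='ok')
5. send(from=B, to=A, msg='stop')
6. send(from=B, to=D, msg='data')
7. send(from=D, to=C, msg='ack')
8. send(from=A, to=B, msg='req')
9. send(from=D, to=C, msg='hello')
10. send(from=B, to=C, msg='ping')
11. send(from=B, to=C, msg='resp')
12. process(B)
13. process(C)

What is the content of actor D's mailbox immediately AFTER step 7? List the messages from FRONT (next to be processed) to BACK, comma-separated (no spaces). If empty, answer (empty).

After 1 (send(from=C, to=B, msg='err')): A:[] B:[err] C:[] D:[]
After 2 (send(from=A, to=D, msg='done')): A:[] B:[err] C:[] D:[done]
After 3 (process(C)): A:[] B:[err] C:[] D:[done]
After 4 (send(from=A, to=C, msg='ok')): A:[] B:[err] C:[ok] D:[done]
After 5 (send(from=B, to=A, msg='stop')): A:[stop] B:[err] C:[ok] D:[done]
After 6 (send(from=B, to=D, msg='data')): A:[stop] B:[err] C:[ok] D:[done,data]
After 7 (send(from=D, to=C, msg='ack')): A:[stop] B:[err] C:[ok,ack] D:[done,data]

done,data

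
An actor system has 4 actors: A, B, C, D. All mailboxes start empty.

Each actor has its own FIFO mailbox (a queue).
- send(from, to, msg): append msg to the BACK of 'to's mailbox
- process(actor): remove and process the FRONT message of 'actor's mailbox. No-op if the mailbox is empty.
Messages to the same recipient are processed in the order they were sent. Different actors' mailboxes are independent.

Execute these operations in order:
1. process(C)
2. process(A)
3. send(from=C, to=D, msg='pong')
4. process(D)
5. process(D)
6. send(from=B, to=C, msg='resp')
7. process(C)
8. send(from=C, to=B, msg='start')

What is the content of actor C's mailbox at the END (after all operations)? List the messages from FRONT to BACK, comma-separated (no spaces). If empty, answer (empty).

Answer: (empty)

Derivation:
After 1 (process(C)): A:[] B:[] C:[] D:[]
After 2 (process(A)): A:[] B:[] C:[] D:[]
After 3 (send(from=C, to=D, msg='pong')): A:[] B:[] C:[] D:[pong]
After 4 (process(D)): A:[] B:[] C:[] D:[]
After 5 (process(D)): A:[] B:[] C:[] D:[]
After 6 (send(from=B, to=C, msg='resp')): A:[] B:[] C:[resp] D:[]
After 7 (process(C)): A:[] B:[] C:[] D:[]
After 8 (send(from=C, to=B, msg='start')): A:[] B:[start] C:[] D:[]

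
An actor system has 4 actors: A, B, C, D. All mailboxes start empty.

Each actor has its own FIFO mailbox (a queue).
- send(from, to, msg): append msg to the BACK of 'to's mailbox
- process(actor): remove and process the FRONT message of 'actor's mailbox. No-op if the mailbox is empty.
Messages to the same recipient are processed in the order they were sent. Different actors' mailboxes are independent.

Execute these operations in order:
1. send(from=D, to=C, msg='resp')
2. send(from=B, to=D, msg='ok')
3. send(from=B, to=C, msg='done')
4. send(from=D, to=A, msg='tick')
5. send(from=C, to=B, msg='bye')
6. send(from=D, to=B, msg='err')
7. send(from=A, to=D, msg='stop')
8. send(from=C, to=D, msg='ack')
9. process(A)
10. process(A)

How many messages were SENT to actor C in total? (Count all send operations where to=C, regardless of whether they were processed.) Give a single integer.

After 1 (send(from=D, to=C, msg='resp')): A:[] B:[] C:[resp] D:[]
After 2 (send(from=B, to=D, msg='ok')): A:[] B:[] C:[resp] D:[ok]
After 3 (send(from=B, to=C, msg='done')): A:[] B:[] C:[resp,done] D:[ok]
After 4 (send(from=D, to=A, msg='tick')): A:[tick] B:[] C:[resp,done] D:[ok]
After 5 (send(from=C, to=B, msg='bye')): A:[tick] B:[bye] C:[resp,done] D:[ok]
After 6 (send(from=D, to=B, msg='err')): A:[tick] B:[bye,err] C:[resp,done] D:[ok]
After 7 (send(from=A, to=D, msg='stop')): A:[tick] B:[bye,err] C:[resp,done] D:[ok,stop]
After 8 (send(from=C, to=D, msg='ack')): A:[tick] B:[bye,err] C:[resp,done] D:[ok,stop,ack]
After 9 (process(A)): A:[] B:[bye,err] C:[resp,done] D:[ok,stop,ack]
After 10 (process(A)): A:[] B:[bye,err] C:[resp,done] D:[ok,stop,ack]

Answer: 2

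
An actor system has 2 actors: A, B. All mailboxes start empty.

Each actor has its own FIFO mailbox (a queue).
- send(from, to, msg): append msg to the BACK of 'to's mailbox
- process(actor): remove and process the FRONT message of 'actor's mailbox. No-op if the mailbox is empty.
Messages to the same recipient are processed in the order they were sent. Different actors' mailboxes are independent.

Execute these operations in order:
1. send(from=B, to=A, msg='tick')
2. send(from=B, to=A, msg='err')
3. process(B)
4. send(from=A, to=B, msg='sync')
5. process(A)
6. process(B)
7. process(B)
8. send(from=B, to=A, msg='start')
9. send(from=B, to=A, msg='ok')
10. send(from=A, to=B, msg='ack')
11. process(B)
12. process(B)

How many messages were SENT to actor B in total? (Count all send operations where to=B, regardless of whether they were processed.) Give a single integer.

Answer: 2

Derivation:
After 1 (send(from=B, to=A, msg='tick')): A:[tick] B:[]
After 2 (send(from=B, to=A, msg='err')): A:[tick,err] B:[]
After 3 (process(B)): A:[tick,err] B:[]
After 4 (send(from=A, to=B, msg='sync')): A:[tick,err] B:[sync]
After 5 (process(A)): A:[err] B:[sync]
After 6 (process(B)): A:[err] B:[]
After 7 (process(B)): A:[err] B:[]
After 8 (send(from=B, to=A, msg='start')): A:[err,start] B:[]
After 9 (send(from=B, to=A, msg='ok')): A:[err,start,ok] B:[]
After 10 (send(from=A, to=B, msg='ack')): A:[err,start,ok] B:[ack]
After 11 (process(B)): A:[err,start,ok] B:[]
After 12 (process(B)): A:[err,start,ok] B:[]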